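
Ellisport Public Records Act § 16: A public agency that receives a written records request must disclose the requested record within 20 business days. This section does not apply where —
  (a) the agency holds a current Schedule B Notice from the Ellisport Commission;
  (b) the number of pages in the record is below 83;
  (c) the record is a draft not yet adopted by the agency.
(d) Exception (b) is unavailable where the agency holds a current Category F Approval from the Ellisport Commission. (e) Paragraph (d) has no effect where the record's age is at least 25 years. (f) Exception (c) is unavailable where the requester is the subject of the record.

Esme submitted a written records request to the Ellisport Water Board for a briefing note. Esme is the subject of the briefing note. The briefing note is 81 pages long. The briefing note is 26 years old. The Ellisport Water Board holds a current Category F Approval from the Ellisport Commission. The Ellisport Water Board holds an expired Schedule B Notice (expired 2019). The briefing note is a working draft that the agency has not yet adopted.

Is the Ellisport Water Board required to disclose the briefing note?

Exception (a) does not apply: there is no Schedule B Notice in force.
Exception (b)'s conditions are all satisfied: the number of pages in the record is 81, below the 83 limit. Under paragraphs (d)–(e): (d) would limit (b) — a current Category F Approval is held — but (e) sets (d) aside: (e) operates against (d): the record's age is 26 years, meeting the 25 years threshold. So (b) applies.
Exception (c) is satisfied on its face — the briefing note is an unadopted draft. However, paragraph (f) must be considered: (f) applies — Esme is the subject of the briefing note. So (c) is unavailable.

No — exception (b) applies; the Ellisport Water Board is not required to disclose the briefing note.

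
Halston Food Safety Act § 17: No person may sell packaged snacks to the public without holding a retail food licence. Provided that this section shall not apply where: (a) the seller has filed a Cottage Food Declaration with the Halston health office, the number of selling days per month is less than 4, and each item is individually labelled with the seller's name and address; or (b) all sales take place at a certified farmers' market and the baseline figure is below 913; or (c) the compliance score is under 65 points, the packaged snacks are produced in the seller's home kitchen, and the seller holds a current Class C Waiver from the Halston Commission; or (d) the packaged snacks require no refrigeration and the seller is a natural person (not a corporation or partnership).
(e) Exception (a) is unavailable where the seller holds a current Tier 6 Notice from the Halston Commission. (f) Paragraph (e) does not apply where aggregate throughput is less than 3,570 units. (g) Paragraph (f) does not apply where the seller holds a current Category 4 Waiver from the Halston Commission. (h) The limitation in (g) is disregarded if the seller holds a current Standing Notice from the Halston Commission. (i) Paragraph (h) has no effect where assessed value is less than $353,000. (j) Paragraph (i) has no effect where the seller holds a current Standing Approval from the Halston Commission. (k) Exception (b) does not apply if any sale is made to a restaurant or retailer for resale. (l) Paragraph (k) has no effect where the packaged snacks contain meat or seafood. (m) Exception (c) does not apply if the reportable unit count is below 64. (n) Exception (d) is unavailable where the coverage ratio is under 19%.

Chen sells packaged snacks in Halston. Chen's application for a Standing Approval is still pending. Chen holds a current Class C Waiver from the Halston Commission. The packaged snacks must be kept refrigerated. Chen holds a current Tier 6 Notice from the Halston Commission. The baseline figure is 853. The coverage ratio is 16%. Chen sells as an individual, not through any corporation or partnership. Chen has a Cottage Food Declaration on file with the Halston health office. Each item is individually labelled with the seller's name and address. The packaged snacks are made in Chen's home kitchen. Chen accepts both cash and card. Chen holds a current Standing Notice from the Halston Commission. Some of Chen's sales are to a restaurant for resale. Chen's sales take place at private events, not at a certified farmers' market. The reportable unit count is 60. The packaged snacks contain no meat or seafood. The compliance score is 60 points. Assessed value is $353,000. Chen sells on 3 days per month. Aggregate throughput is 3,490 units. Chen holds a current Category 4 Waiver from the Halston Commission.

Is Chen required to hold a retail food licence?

No — exception (a) applies; Chen is not required to hold a retail food licence.

All of (a)'s requirements are met (a Cottage Food Declaration is on file; the number of selling days per month is 3, less than the 4 limit; items are individually labelled). Considering the limiting provisions: (e) operates (a current Tier 6 Notice is held), but is displaced by (f): (f) operates against (e): aggregate throughput is 3,490 units, less than the 3,570 units limit. (g) is triggered (a current Category 4 Waiver is held), but is displaced by (h): (h) applies — a current Standing Notice is held. (i) is inapplicable (assessed value is $353,000, not less than $353,000), so (h) stands. (a) remains available.
Exception (b) does not apply: sales are at private events, not a certified farmers' market.
Exception (c)'s conditions are all satisfied: the compliance score is 60 points, under the 65 points limit; the packaged snacks are home-kitchen produced; a current Class C Waiver is held. Turning to paragraph (m): (m) operates against (c): the reportable unit count is 60, below the 64 limit. So (c) is unavailable.
Exception (d) does not apply: the packaged snacks require refrigeration.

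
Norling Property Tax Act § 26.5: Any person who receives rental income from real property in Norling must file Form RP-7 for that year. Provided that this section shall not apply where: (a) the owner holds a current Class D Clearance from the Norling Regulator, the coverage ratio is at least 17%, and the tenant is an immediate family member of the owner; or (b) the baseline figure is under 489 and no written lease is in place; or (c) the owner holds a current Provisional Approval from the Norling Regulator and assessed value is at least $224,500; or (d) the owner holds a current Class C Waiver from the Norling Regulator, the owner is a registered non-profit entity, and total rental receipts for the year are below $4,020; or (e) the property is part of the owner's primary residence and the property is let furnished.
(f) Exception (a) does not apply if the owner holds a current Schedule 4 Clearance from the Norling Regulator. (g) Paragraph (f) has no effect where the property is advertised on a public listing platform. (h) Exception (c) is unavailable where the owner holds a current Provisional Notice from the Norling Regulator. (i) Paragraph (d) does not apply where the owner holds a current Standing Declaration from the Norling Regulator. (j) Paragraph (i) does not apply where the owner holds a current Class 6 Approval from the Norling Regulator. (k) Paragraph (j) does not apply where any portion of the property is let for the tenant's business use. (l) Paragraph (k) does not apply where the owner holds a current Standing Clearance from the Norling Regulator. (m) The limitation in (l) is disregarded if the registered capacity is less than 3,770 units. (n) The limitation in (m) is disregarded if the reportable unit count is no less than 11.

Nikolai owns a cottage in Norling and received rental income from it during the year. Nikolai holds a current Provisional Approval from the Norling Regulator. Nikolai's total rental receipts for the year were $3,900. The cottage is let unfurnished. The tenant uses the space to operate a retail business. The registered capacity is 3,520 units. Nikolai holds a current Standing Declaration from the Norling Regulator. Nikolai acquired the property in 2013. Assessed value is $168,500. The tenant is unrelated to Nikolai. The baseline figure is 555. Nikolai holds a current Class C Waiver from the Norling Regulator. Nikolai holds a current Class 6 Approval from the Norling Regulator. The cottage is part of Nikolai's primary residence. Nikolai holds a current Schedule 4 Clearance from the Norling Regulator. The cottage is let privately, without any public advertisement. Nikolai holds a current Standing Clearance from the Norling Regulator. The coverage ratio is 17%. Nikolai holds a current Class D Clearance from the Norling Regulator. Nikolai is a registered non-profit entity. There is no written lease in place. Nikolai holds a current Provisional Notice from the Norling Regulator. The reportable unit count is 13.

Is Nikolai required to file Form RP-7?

Exception (a) fails — the tenant is unrelated to the owner.
Exception (b) fails — the baseline figure is 555, not under 489.
Exception (c) does not apply: assessed value is $168,500, short of $224,500.
All of (d)'s requirements are met (a current Class C Waiver is held; Nikolai is a registered non-profit; total rental receipts for the year are $3,900, below the $4,020 limit). As to paragraphs (i)–(n): (i) is triggered (a current Standing Declaration is held), but is displaced by (j): (j) applies — a current Class 6 Approval is held. (k) would limit (j) — the space is let for business use — but (l) sets (k) aside: (l) operates — a current Standing Clearance is held. (m) would limit (l) — the registered capacity is 3,520 units, less than the 3,770 units limit — but (n) sets (m) aside: (n) operates against (m): the reportable unit count is 13, meeting the 11 threshold. So (d) applies.
Exception (e) does not apply: the property is let unfurnished.

No — exception (d) applies; Nikolai is not required to file Form RP-7.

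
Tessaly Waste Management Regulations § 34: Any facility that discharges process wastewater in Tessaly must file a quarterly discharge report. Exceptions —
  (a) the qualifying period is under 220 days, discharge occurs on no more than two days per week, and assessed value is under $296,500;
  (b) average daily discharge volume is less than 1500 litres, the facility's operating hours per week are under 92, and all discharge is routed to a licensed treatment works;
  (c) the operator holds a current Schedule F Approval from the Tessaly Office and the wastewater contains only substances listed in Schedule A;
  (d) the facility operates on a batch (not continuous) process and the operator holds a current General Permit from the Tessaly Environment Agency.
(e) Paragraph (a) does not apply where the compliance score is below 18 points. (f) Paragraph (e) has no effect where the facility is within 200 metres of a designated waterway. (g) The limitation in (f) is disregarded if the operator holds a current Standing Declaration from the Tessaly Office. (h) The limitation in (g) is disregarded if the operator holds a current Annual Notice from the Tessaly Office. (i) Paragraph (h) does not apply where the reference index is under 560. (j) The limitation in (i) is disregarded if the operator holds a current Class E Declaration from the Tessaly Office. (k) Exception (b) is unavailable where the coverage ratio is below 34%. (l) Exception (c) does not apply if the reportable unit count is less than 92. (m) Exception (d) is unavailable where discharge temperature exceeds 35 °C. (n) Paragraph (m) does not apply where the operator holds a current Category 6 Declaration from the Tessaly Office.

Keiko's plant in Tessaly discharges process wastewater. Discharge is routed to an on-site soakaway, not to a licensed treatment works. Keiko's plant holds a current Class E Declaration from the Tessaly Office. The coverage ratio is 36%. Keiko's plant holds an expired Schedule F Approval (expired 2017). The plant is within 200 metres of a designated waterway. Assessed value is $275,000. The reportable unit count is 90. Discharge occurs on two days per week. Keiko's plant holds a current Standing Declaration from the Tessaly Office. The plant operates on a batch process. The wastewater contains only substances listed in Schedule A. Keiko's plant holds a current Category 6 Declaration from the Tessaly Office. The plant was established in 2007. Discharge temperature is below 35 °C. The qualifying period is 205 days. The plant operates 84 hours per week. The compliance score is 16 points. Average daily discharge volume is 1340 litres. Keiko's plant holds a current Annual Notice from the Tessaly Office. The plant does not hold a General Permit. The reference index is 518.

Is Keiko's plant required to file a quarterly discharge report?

No — exception (a) applies; Keiko's plant is not required to file a quarterly discharge report.

All of (a)'s requirements are met (the qualifying period is 205 days, under the 220 days limit; discharge occurs on no more than two days per week; assessed value is $275,000, under the $296,500 limit). As to paragraphs (e)–(j): (e) applies (the compliance score is 16 points, below the 18 points limit), but yields to (f): (f) operates — the plant is within 200 m of a designated waterway. (g) would limit (f) — a current Standing Declaration is held — but (h) sets (g) aside: (h) is triggered — a current Annual Notice is held. (i) would limit (h) — the reference index is 518, under the 560 limit — but (j) sets (i) aside: (j) applies — a current Class E Declaration is held. So (a) applies.
Exception (b) does not apply: discharge is not routed to a licensed treatment works.
Exception (c) fails — there is no Schedule F Approval in force.
Exception (d) does not apply: no General Permit is held.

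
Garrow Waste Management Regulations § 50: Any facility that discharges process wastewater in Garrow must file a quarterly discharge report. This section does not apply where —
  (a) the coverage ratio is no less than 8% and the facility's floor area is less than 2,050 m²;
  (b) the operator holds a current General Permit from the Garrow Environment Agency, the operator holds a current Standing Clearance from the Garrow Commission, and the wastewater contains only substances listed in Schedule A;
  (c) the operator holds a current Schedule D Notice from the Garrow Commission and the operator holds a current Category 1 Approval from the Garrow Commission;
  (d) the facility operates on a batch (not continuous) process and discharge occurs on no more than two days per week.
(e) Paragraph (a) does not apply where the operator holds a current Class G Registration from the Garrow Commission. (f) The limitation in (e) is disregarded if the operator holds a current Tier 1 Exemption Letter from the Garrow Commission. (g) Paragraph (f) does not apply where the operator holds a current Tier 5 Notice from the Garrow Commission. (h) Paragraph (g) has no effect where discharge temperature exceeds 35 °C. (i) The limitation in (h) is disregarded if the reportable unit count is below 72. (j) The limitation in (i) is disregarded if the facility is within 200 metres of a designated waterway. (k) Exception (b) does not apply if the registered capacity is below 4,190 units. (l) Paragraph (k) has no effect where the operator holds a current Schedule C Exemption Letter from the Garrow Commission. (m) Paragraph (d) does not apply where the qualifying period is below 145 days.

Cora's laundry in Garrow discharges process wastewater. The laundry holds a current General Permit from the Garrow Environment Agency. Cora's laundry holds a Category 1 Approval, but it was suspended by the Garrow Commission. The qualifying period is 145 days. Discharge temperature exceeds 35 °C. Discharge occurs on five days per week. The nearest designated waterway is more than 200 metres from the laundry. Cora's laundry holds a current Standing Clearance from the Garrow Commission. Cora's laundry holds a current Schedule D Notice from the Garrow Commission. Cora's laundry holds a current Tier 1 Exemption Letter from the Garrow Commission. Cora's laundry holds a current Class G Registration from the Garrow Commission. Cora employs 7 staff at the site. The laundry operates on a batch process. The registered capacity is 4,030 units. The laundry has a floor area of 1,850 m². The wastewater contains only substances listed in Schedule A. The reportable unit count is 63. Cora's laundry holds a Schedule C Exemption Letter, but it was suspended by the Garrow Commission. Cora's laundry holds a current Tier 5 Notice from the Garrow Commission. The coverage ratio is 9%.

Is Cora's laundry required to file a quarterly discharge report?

Exception (a)'s conditions are all satisfied: the coverage ratio is 9%, meeting the 8% threshold; the facility's floor area is 1,850 m², less than the 2,050 m² limit. However, paragraphs (e)–(j) must be considered: (e) applies — a current Class G Registration is held. (f) would limit (e) — a current Tier 1 Exemption Letter is held — but (g) sets (f) aside: (g) operates against (f): a current Tier 5 Notice is held. (h) is triggered (discharge temperature exceeds 35 °C), but is set aside by (i): (i) operates — the reportable unit count is 63, below the 72 limit. (j), which would lift (i), does not operate here — the laundry is more than 200 m from any designated waterway. So (a) is unavailable.
All of (b)'s requirements are met (a current General Permit is held; a current Standing Clearance is held; the wastewater is Schedule-A-only). Turning to paragraphs (k)–(l): (k) is engaged — the registered capacity is 4,030 units, below the 4,190 units limit. (l) does not operate here (the Schedule C Exemption Letter is not current), so (k) stands. (b) is therefore removed.
Exception (c) fails — there is no Category 1 Approval in force.
Exception (d) fails — discharge occurs on five days per week.
Every exception is unavailable, so the rule governs.

Yes — Cora's laundry must file a quarterly discharge report.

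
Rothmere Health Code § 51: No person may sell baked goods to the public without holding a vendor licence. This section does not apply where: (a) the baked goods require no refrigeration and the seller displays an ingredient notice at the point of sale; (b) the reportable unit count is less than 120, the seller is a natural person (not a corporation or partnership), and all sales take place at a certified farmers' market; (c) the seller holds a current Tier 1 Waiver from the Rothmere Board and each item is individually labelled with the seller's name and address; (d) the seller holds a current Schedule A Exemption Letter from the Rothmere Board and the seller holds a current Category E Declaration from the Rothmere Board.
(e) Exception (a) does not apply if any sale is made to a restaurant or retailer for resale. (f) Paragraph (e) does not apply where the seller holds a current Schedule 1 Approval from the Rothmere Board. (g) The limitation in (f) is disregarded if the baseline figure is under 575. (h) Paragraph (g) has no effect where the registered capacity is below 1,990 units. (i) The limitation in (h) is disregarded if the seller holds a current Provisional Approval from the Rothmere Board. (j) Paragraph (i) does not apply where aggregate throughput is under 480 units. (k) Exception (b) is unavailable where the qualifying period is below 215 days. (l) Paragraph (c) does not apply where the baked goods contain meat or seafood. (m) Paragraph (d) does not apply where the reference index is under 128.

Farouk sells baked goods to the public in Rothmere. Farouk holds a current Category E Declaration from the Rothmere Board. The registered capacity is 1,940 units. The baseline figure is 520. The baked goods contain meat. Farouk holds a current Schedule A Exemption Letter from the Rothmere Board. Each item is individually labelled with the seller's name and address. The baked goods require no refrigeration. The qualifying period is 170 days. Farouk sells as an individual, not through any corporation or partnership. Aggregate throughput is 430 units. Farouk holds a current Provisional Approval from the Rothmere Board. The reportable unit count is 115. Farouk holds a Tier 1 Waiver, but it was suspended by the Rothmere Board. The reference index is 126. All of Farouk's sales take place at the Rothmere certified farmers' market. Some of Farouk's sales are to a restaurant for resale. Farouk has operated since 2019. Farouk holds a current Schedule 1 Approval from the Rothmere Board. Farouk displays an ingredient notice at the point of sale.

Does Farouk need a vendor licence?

No — exception (a) applies; Farouk is not required to hold a vendor licence.

All of (a)'s requirements are met (the baked goods are shelf-stable; an ingredient notice is displayed). Under paragraphs (e)–(j): (e) would limit (a) — some sales are to a restaurant for resale — but (f) sets (e) aside: (f) operates against (e): a current Schedule 1 Approval is held. (g) operates (the baseline figure is 520, under the 575 limit), but is displaced by (h): (h) operates against (g): the registered capacity is 1,940 units, below the 1,990 units limit. (i) would limit (h) — a current Provisional Approval is held — but (j) sets (i) aside: (j) operates — aggregate throughput is 430 units, under the 480 units limit. Exception (a) stands.
Exception (b) is satisfied on its face — the reportable unit count is 115, less than the 120 limit; the seller is a natural person; all sales are at a certified farmers' market. Turning to paragraph (k): (k) applies — the qualifying period is 170 days, below the 215 days limit. Exception (b) does not apply.
Exception (c) fails — there is no Tier 1 Waiver in force.
Exception (d) is satisfied on its face — a current Schedule A Exemption Letter is held; a current Category E Declaration is held. Turning to paragraph (m): (m) applies — the reference index is 126, under the 128 limit. (d) is therefore removed.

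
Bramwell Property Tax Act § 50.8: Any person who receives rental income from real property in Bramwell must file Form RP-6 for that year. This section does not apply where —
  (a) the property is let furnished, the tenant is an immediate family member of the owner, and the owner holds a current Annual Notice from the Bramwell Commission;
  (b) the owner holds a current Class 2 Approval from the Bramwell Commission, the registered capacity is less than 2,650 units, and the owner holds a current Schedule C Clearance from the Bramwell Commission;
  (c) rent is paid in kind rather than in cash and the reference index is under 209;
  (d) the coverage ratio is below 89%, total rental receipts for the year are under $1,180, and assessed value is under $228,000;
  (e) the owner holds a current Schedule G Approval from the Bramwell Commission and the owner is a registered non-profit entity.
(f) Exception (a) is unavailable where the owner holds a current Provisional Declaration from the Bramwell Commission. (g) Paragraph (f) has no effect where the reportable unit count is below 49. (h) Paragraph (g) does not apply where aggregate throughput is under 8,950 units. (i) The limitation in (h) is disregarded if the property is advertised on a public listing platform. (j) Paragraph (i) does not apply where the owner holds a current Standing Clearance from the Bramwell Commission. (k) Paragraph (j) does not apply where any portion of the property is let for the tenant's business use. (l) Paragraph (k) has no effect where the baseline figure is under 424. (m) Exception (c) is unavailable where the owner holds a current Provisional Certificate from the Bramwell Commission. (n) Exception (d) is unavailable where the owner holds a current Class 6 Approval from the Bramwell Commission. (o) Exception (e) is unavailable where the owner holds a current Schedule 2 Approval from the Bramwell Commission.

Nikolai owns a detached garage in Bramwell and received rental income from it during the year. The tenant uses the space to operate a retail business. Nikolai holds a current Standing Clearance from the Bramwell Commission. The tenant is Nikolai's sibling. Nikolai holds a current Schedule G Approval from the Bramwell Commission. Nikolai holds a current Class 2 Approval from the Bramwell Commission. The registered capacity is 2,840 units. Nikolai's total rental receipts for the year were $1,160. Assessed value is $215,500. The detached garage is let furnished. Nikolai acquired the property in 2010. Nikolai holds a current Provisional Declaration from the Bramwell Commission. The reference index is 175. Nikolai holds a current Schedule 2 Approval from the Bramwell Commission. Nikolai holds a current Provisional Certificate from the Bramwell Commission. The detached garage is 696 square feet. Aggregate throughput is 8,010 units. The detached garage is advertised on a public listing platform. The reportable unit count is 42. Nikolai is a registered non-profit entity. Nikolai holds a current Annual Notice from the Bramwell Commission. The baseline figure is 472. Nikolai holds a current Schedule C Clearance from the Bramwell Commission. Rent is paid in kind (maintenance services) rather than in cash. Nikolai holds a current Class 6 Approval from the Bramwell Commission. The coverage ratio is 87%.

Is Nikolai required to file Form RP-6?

No — exception (a) applies; Nikolai is not required to file Form RP-6.

All of (a)'s requirements are met (the property is let furnished; the tenant is an immediate family member; a current Annual Notice is held). Under paragraphs (f)–(l): (f) operates (a current Provisional Declaration is held), but is set aside by (g): (g) is engaged — the reportable unit count is 42, below the 49 limit. (h) is engaged (aggregate throughput is 8,010 units, under the 8,950 units limit), but is overridden by (i): (i) applies — the property is publicly advertised. (j) would limit (i) — a current Standing Clearance is held — but (k) sets (j) aside: (k) is triggered — the space is let for business use. (l) is inapplicable (the baseline figure is 472, not under 424), so (k) stands. (a) remains available.
Exception (b) requires that the registered capacity is less than 2,650 units; but the registered capacity is 2,840 units, not less than 2,650 units, so (b) is unavailable.
Exception (c): rent is paid in kind; the reference index is 175, under the 209 limit — every condition holds. Turning to paragraph (m): (m) operates against (c): a current Provisional Certificate is held. Exception (c) does not apply.
Exception (d): the coverage ratio is 87%, below the 89% limit; total rental receipts for the year are $1,160, under the $1,180 limit; assessed value is $215,500, under the $228,000 limit — every condition holds. But: (n) is triggered — a current Class 6 Approval is held. Exception (d) does not apply.
Exception (e) is satisfied on its face — a current Schedule G Approval is held; Nikolai is a registered non-profit. Turning to paragraph (o): (o) operates against (e): a current Schedule 2 Approval is held. (e) is therefore removed.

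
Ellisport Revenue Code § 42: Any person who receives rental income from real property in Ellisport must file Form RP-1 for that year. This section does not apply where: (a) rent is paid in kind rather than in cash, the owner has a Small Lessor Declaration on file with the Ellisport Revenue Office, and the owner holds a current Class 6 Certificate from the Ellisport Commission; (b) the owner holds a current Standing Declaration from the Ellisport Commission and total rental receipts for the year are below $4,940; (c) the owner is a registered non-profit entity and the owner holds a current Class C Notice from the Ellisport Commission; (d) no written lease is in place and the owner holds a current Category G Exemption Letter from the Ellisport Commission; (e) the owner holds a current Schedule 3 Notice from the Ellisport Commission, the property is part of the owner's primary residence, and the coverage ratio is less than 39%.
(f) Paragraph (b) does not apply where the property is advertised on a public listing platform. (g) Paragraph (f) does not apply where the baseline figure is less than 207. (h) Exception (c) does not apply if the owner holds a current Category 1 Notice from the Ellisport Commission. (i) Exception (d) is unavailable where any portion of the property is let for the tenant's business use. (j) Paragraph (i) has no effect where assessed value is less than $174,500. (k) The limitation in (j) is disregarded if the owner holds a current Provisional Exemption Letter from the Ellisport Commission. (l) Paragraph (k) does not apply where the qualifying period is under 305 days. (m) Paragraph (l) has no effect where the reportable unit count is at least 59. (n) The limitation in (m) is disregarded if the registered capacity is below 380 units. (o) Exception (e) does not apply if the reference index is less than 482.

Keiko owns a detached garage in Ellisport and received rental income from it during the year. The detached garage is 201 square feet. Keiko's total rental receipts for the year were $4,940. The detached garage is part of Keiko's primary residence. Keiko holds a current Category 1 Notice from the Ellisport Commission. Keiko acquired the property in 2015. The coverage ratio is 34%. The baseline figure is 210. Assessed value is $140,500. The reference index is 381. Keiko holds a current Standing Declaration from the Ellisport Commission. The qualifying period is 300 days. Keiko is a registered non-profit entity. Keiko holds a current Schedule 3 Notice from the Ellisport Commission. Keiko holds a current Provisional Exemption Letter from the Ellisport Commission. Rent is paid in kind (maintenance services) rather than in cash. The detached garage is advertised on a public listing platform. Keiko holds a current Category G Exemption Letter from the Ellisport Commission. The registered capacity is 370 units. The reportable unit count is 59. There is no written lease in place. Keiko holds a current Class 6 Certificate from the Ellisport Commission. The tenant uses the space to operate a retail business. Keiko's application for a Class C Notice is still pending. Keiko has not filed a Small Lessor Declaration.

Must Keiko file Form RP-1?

No — exception (d) applies; Keiko is not required to file Form RP-1.

Exception (a) does not apply: no Small Lessor Declaration is on file.
Exception (b) fails — total rental receipts for the year are $4,940, not below $4,940.
Exception (c) requires that the owner holds a current Class C Notice from the Ellisport Commission; but no current Class C Notice is held, so (c) is unavailable.
Exception (d) is satisfied on its face — there is no written lease; a current Category G Exemption Letter is held. As to paragraphs (i)–(n): (i) applies (the space is let for business use), but is itself disapplied by (j): (j) operates — assessed value is $140,500, less than the $174,500 limit. (k) is engaged (a current Provisional Exemption Letter is held), but is displaced by (l): (l) operates against (k): the qualifying period is 300 days, under the 305 days limit. (m) is triggered (the reportable unit count is 59, meeting the 59 threshold), but is itself disapplied by (n): (n) operates against (m): the registered capacity is 370 units, below the 380 units limit. Exception (d) stands.
Exception (e): a current Schedule 3 Notice is held; the detached garage is part of the primary residence; the coverage ratio is 34%, less than the 39% limit — every condition holds. However, paragraph (o) must be considered: (o) operates against (e): the reference index is 381, less than the 482 limit. (e) is therefore removed.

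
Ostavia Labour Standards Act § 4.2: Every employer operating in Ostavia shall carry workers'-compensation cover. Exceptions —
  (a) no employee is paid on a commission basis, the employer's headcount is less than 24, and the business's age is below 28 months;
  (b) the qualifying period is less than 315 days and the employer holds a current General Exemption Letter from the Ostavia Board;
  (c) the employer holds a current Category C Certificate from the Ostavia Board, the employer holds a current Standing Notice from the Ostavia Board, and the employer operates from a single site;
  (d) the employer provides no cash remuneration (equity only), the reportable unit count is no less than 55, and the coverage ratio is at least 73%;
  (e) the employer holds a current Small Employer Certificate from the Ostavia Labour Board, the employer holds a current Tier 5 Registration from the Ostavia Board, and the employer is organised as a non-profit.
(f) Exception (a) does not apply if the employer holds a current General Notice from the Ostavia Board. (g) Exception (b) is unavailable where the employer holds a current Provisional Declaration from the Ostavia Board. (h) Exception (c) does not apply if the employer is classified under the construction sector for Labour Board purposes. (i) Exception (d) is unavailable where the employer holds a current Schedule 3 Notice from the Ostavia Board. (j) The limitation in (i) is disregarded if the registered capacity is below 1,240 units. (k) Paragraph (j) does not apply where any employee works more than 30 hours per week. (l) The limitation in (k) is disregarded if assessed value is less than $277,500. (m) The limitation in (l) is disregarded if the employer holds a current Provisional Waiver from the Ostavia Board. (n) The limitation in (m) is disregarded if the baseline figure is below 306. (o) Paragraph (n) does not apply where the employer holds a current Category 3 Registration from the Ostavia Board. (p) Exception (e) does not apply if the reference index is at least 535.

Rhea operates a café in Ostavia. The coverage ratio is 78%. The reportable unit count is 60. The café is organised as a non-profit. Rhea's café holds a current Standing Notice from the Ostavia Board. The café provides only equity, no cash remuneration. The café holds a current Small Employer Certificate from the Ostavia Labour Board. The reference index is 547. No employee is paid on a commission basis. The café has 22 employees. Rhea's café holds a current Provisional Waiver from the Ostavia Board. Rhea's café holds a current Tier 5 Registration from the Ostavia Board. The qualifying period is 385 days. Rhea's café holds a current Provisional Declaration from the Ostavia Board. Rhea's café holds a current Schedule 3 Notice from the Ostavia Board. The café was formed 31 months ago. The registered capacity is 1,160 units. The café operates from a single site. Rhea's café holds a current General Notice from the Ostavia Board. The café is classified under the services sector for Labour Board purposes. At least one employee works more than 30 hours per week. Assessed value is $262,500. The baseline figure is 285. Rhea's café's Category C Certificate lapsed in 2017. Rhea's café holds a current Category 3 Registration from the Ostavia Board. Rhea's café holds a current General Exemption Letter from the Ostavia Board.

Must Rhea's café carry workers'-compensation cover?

Exception (a) does not apply: the business's age is 31 months, not below 28 months.
Exception (b) fails — the qualifying period is 385 days, not less than 315 days.
Exception (c) fails — the Category C Certificate is not current.
Exception (d): remuneration is equity-only; the reportable unit count is 60, meeting the 55 threshold; the coverage ratio is 78%, meeting the 73% threshold — every condition holds. Turning to paragraphs (i)–(o): (i) applies — a current Schedule 3 Notice is held. (j) would limit (i) — the registered capacity is 1,160 units, below the 1,240 units limit — but (k) sets (j) aside: (k) is engaged — at least one employee exceeds 30 hours/week. (l) would limit (k) — assessed value is $262,500, less than the $277,500 limit — but (m) sets (l) aside: (m) is triggered — a current Provisional Waiver is held. (n) would limit (m) — the baseline figure is 285, below the 306 limit — but (o) sets (n) aside: (o) operates against (n): a current Category 3 Registration is held. (d) is therefore removed.
Exception (e) is satisfied on its face — a current Small Employer Certificate is held; a current Tier 5 Registration is held; the employer is a non-profit. But applying paragraph (p): (p) operates — the reference index is 547, meeting the 535 threshold. (e) is therefore removed.
No exception displaces § 4.2.

Yes — Rhea's café must carry workers'-compensation cover.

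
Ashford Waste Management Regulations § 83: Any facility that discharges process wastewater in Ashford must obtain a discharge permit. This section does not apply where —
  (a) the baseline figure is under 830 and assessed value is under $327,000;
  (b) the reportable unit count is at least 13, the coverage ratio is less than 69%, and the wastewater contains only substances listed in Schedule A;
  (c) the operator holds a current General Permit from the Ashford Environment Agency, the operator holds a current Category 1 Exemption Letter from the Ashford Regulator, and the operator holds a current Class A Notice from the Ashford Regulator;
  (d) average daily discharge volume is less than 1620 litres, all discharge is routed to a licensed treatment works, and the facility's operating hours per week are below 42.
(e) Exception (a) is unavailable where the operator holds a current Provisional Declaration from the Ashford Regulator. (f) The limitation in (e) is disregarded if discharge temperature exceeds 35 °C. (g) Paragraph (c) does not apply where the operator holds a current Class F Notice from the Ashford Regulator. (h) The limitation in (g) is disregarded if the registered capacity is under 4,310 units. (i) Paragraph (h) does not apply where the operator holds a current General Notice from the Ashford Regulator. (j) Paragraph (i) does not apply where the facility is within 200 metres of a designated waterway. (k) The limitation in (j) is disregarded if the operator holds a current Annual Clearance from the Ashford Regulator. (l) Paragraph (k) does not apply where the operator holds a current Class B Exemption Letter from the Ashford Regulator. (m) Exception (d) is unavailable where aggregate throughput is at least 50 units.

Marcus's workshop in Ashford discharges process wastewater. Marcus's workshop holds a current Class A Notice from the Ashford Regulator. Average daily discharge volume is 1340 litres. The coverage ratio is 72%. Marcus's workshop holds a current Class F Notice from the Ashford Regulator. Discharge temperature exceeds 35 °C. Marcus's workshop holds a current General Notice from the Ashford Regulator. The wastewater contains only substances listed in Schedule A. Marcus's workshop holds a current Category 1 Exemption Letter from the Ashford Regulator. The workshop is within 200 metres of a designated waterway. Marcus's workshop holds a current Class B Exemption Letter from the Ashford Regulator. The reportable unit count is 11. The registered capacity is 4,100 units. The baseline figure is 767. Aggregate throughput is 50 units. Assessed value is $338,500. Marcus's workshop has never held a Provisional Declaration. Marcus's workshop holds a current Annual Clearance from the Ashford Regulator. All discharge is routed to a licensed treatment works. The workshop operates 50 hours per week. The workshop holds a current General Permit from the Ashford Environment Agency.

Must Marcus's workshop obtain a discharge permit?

No — exception (c) applies; Marcus's workshop is not required to obtain a discharge permit.

Exception (a) requires that assessed value is under $327,000; but assessed value is $338,500, not under $327,000, so (a) is unavailable.
Exception (b) does not apply: the reportable unit count is 11, short of 13.
Exception (c): a current General Permit is held; a current Category 1 Exemption Letter is held; a current Class A Notice is held — every condition holds. Under paragraphs (g)–(l): (g) is triggered (a current Class F Notice is held), but is itself disapplied by (h): (h) is triggered — the registered capacity is 4,100 units, under the 4,310 units limit. (i) operates (a current General Notice is held), but is displaced by (j): (j) applies — the workshop is within 200 m of a designated waterway. (k) is triggered (a current Annual Clearance is held), but is overridden by (l): (l) is engaged — a current Class B Exemption Letter is held. So (c) applies.
Exception (d) fails — the facility's operating hours per week are 50, not below 42.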